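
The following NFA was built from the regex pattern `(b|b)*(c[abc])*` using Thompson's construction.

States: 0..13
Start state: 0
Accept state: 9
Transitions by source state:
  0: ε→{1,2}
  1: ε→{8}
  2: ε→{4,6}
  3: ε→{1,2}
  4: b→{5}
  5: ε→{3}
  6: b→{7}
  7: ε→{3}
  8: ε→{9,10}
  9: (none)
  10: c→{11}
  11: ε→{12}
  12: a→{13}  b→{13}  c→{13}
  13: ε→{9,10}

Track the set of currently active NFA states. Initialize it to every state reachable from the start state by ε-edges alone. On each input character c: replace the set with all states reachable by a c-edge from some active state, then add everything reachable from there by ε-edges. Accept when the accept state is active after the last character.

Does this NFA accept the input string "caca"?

start: ε-closure({0}) = {0,1,2,4,6,8,9,10}
'c' @ 1: {11,12}
'a' @ 2: {9,10,13}  (accept∈set)
'c' @ 3: {11,12}
'a' @ 4: {9,10,13}  (accept∈set)
end set {9,10,13} — state 9 in

Answer: ACCEPT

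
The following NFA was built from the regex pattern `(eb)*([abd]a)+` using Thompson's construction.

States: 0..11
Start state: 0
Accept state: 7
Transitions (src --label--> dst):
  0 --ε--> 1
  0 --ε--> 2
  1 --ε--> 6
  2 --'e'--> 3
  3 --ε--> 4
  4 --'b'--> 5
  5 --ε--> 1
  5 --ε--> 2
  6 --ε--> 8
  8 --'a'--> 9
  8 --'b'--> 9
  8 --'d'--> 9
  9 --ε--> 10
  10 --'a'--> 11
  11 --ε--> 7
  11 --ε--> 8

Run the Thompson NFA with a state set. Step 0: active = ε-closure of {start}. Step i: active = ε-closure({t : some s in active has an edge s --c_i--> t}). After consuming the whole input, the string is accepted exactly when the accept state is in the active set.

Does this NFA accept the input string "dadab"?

Answer: REJECT

Derivation:
start: ε-closure({0}) = {0,1,2,6,8}
'd' @ 1: {9,10}
'a' @ 2: {7,8,11}  [accepting]
'd' @ 3: {9,10}
'a' @ 4: {7,8,11}  [accepting]
'b' @ 5: {9,10}
end set {9,10} — state 7 not in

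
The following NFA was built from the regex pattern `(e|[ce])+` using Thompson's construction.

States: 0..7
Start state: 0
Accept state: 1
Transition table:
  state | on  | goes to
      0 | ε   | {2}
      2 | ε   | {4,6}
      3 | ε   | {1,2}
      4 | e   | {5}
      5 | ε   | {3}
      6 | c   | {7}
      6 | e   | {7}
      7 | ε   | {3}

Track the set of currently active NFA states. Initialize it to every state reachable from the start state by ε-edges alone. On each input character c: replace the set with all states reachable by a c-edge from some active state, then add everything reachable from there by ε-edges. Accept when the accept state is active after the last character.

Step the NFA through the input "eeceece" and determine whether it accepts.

start: ε-closure({0}) = {0,2,4,6}
'e' @ 1: {1,2,3,4,5,6,7}  [accepting]
'e' @ 2: {1,2,3,4,5,6,7}  [accepting]
'c' @ 3: {1,2,3,4,6,7}  [accepting]
'e' @ 4: {1,2,3,4,5,6,7}  [accepting]
'e' @ 5: {1,2,3,4,5,6,7}  [accepting]
'c' @ 6: {1,2,3,4,6,7}  [accepting]
'e' @ 7: {1,2,3,4,5,6,7}  [accepting]
final: {1,2,3,4,5,6,7}; accept 1 in set

Answer: ACCEPT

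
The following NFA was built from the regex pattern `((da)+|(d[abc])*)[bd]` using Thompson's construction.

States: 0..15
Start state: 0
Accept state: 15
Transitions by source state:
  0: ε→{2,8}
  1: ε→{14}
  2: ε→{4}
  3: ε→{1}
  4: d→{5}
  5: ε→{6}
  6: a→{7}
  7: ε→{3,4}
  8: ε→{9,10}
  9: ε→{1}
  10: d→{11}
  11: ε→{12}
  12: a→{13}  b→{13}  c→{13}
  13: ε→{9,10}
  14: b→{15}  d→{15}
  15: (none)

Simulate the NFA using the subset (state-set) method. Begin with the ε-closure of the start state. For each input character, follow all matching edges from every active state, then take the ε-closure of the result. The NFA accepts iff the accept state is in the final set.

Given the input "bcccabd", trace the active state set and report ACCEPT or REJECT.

S₀ = ε-closure({0}) = {0,1,2,4,8,9,10,14}
'b' @ 1: {15}  (accept∈set)
'c' @ 2: {}  — state set empty
rest 'ccabd' ignored (set empty)
end set {} — state 15 not in

Answer: REJECT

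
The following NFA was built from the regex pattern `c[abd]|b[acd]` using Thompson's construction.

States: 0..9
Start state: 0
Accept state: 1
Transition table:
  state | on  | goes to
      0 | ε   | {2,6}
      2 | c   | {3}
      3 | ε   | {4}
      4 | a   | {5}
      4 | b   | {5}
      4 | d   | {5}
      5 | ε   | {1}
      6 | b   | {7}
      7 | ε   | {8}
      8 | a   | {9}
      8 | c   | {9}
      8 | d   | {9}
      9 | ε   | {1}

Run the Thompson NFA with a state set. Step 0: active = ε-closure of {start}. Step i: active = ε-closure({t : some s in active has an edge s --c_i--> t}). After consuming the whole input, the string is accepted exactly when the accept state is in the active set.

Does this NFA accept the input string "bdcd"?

Answer: REJECT

Steps:
S₀ = ε-closure({0}) = {0,2,6}
'b' @ 1: {7,8}
'd' @ 2: {1,9}  (accept∈set)
'c' @ 3: {}  — state set empty
rest 'd' ignored (set empty)
end set {} — state 1 not in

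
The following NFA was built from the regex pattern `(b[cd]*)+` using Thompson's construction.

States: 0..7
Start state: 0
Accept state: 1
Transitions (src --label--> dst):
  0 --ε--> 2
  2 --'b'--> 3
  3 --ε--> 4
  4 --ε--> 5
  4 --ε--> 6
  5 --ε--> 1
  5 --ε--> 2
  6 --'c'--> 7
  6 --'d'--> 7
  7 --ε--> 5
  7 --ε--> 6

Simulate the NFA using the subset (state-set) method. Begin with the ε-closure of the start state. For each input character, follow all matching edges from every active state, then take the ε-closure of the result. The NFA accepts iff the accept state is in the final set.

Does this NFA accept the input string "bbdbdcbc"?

S₀ = ε-closure({0}) = {0,2}
'b' @ 1: {1,2,3,4,5,6}  ✓accept
'b' @ 2: {1,2,3,4,5,6}  ✓accept
'd' @ 3: {1,2,5,6,7}  ✓accept
'b' @ 4: {1,2,3,4,5,6}  ✓accept
'd' @ 5: {1,2,5,6,7}  ✓accept
'c' @ 6: {1,2,5,6,7}  ✓accept
'b' @ 7: {1,2,3,4,5,6}  ✓accept
'c' @ 8: {1,2,5,6,7}  ✓accept
final: {1,2,5,6,7}; accept 1 in set

Answer: ACCEPT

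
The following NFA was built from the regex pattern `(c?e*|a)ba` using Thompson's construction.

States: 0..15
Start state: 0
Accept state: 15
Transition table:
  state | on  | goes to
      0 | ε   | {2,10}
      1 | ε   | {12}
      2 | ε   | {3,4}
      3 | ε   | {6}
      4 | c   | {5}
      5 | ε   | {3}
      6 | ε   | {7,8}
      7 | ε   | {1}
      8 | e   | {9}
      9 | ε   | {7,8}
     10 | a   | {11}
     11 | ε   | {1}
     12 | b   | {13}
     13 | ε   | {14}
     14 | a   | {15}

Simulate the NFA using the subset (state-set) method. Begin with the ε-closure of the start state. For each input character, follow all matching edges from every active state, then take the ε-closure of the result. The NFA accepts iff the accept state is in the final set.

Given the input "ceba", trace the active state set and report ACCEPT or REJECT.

start: ε-closure({0}) = {0,1,2,3,4,6,7,8,10,12}
'c' @ 1: {1,3,5,6,7,8,12}
'e' @ 2: {1,7,8,9,12}
'b' @ 3: {13,14}
'a' @ 4: {15}  (accept∈set)
end set {15} — state 15 in

Answer: ACCEPT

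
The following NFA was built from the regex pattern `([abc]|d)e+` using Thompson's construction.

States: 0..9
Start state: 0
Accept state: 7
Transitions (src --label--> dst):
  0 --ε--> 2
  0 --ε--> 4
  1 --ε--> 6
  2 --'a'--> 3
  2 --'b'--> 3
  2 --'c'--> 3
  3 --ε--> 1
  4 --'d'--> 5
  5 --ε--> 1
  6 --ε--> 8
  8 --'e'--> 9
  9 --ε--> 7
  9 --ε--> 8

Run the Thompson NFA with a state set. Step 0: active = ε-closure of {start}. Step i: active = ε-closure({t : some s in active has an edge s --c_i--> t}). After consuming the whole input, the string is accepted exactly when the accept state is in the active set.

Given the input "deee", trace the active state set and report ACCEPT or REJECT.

Answer: ACCEPT

Steps:
start: ε-closure({0}) = {0,2,4}
'd' @ 1: {1,5,6,8}
'e' @ 2: {7,8,9}  (accept∈set)
'e' @ 3: {7,8,9}  (accept∈set)
'e' @ 4: {7,8,9}  (accept∈set)
final: {7,8,9}; accept 7 in set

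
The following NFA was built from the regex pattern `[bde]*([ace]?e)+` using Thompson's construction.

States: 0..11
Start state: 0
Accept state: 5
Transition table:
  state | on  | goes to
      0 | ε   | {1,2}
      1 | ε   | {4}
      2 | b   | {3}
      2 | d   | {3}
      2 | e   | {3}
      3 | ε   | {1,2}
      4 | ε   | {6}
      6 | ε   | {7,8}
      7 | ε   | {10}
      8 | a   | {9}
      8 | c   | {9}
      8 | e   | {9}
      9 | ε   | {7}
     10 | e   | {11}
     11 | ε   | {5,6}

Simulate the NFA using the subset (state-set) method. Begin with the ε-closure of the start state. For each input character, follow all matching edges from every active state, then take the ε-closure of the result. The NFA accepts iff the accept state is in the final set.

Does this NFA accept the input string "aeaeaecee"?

Answer: ACCEPT

Derivation:
initial (ε-close {0}): {0,1,2,4,6,7,8,10}
'a' @ 1: {7,9,10}
'e' @ 2: {5,6,7,8,10,11}  [accepting]
'a' @ 3: {7,9,10}
'e' @ 4: {5,6,7,8,10,11}  [accepting]
'a' @ 5: {7,9,10}
'e' @ 6: {5,6,7,8,10,11}  [accepting]
'c' @ 7: {7,9,10}
'e' @ 8: {5,6,7,8,10,11}  [accepting]
'e' @ 9: {5,6,7,8,9,10,11}  [accepting]
end set {5,6,7,8,9,10,11} — state 5 in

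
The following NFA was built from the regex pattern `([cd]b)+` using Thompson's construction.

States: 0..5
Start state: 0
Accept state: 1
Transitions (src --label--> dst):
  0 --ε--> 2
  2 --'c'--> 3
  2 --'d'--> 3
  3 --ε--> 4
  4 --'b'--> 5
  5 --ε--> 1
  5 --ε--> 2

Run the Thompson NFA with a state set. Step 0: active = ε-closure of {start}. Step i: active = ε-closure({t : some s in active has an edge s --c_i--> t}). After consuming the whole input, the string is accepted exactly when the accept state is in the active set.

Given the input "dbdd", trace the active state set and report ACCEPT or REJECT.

start: ε-closure({0}) = {0,2}
'd' @ 1: {3,4}
'b' @ 2: {1,2,5}  [accepting]
'd' @ 3: {3,4}
'd' @ 4: {}  — dead — no transitions
final: {}; accept 1 not in set

Answer: REJECT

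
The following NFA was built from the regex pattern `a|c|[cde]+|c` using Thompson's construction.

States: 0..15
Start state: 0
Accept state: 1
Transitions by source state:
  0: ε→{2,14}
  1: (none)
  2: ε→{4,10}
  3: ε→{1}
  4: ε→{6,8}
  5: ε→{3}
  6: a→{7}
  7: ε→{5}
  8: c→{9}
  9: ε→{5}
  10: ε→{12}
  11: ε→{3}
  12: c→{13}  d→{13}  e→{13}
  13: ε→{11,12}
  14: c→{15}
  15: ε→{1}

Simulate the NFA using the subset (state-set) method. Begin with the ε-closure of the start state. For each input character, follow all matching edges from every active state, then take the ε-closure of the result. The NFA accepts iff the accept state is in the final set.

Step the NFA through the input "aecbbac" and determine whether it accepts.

start: ε-closure({0}) = {0,2,4,6,8,10,12,14}
'a' @ 1: {1,3,5,7}  (accept∈set)
'e' @ 2: {}  — state set empty
rest 'cbbac' ignored (set empty)
after full input: {}  (accept=1 not in)

Answer: REJECT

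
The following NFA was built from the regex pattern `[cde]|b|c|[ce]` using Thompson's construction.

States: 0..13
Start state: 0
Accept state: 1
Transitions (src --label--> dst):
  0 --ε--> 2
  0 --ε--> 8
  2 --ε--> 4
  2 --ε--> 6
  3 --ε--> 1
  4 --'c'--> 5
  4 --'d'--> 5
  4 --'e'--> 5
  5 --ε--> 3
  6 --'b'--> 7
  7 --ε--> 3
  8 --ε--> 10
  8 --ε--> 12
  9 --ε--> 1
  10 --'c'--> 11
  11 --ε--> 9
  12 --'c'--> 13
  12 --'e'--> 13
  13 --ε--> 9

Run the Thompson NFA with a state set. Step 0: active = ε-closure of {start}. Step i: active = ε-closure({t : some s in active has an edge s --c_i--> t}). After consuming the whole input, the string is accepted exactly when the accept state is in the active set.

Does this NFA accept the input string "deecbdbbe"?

start: ε-closure({0}) = {0,2,4,6,8,10,12}
'd' @ 1: {1,3,5}  ✓accept
'e' @ 2: {}  — dead — no transitions
rest 'ecbdbbe' ignored (set empty)
final: {}; accept 1 not in set

Answer: REJECT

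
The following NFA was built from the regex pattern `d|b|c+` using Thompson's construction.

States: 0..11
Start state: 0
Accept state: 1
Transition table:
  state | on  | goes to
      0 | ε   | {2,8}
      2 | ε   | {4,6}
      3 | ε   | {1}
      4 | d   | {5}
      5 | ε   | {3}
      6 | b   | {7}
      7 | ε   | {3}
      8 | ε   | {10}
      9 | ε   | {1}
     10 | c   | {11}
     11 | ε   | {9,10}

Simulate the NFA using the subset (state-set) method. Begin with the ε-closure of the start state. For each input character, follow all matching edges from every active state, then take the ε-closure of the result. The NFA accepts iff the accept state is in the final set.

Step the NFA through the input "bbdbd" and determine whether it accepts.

Answer: REJECT

Derivation:
start: ε-closure({0}) = {0,2,4,6,8,10}
'b' @ 1: {1,3,7}  [accepting]
'b' @ 2: {}  — state set empty
rest 'dbd' ignored (set empty)
end set {} — state 1 not in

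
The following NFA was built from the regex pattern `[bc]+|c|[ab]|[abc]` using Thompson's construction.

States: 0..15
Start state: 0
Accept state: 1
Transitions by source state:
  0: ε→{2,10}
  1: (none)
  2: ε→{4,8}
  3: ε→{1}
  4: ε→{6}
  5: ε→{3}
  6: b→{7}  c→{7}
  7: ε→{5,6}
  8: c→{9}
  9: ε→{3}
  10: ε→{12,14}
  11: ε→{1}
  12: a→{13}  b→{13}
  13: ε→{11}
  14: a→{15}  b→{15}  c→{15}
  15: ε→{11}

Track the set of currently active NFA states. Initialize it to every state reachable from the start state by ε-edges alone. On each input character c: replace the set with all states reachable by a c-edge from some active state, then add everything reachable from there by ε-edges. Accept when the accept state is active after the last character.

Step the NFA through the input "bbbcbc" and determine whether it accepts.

start: ε-closure({0}) = {0,2,4,6,8,10,12,14}
'b' @ 1: {1,3,5,6,7,11,13,15}  ✓accept
'b' @ 2: {1,3,5,6,7}  ✓accept
'b' @ 3: {1,3,5,6,7}  ✓accept
'c' @ 4: {1,3,5,6,7}  ✓accept
'b' @ 5: {1,3,5,6,7}  ✓accept
'c' @ 6: {1,3,5,6,7}  ✓accept
after full input: {1,3,5,6,7}  (accept=1 in)

Answer: ACCEPT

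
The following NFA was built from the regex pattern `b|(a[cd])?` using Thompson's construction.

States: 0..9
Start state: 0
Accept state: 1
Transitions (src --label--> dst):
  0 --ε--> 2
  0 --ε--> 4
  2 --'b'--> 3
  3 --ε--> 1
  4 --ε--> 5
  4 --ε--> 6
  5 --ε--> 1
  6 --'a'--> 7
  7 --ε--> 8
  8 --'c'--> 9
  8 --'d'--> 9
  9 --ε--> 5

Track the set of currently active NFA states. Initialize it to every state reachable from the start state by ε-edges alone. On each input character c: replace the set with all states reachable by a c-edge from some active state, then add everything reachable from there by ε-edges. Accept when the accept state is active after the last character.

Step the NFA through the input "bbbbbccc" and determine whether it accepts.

Answer: REJECT

Trace:
initial (ε-close {0}): {0,1,2,4,5,6}
'b' @ 1: {1,3}  [accepting]
'b' @ 2: {}  — no active states
rest 'bbbccc' ignored (set empty)
final: {}; accept 1 not in set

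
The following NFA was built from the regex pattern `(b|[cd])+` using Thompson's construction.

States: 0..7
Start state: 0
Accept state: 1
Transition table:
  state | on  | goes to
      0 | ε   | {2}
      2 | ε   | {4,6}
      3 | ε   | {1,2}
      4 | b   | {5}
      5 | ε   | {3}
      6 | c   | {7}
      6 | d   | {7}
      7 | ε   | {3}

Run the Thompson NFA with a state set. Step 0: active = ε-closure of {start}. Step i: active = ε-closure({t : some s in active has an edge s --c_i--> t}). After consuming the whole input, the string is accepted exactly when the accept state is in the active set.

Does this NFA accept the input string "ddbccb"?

Answer: ACCEPT

Trace:
S₀ = ε-closure({0}) = {0,2,4,6}
'd' @ 1: {1,2,3,4,6,7}  ✓accept
'd' @ 2: {1,2,3,4,6,7}  ✓accept
'b' @ 3: {1,2,3,4,5,6}  ✓accept
'c' @ 4: {1,2,3,4,6,7}  ✓accept
'c' @ 5: {1,2,3,4,6,7}  ✓accept
'b' @ 6: {1,2,3,4,5,6}  ✓accept
final: {1,2,3,4,5,6}; accept 1 in set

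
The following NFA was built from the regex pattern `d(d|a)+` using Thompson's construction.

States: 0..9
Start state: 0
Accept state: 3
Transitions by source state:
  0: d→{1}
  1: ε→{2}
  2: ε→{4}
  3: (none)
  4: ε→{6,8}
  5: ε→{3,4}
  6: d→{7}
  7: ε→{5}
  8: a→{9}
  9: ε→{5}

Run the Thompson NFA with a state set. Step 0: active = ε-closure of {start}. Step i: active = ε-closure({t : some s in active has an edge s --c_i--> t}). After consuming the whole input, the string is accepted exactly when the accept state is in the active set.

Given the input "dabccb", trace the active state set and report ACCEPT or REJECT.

Answer: REJECT

Trace:
start: ε-closure({0}) = {0}
'd' @ 1: {1,2,4,6,8}
'a' @ 2: {3,4,5,6,8,9}  (accept∈set)
'b' @ 3: {}  — dead — no transitions
rest 'ccb' ignored (set empty)
end set {} — state 3 not in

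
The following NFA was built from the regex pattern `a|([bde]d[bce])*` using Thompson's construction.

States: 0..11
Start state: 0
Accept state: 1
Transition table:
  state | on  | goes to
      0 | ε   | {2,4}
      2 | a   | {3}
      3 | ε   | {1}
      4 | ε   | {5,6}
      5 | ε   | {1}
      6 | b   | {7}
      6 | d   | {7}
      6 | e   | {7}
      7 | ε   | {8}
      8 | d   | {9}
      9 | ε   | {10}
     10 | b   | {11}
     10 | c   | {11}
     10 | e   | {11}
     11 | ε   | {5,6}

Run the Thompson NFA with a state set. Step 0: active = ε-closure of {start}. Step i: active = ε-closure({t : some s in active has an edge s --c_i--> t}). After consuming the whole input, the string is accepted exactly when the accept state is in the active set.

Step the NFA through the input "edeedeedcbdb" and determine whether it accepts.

start: ε-closure({0}) = {0,1,2,4,5,6}
'e' @ 1: {7,8}
'd' @ 2: {9,10}
'e' @ 3: {1,5,6,11}  (accept∈set)
'e' @ 4: {7,8}
'd' @ 5: {9,10}
'e' @ 6: {1,5,6,11}  (accept∈set)
'e' @ 7: {7,8}
'd' @ 8: {9,10}
'c' @ 9: {1,5,6,11}  (accept∈set)
'b' @ 10: {7,8}
'd' @ 11: {9,10}
'b' @ 12: {1,5,6,11}  (accept∈set)
end set {1,5,6,11} — state 1 in

Answer: ACCEPT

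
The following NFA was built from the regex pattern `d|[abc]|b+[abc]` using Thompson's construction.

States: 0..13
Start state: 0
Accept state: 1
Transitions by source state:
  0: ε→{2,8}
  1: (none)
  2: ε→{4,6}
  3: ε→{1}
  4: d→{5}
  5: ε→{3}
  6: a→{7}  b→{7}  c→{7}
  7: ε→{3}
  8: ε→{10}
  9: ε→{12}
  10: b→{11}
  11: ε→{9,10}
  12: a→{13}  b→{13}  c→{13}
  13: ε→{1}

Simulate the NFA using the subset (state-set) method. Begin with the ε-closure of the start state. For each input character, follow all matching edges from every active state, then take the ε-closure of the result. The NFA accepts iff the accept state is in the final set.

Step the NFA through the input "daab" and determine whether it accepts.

S₀ = ε-closure({0}) = {0,2,4,6,8,10}
'd' @ 1: {1,3,5}  [accepting]
'a' @ 2: {}  — dead — no transitions
rest 'ab' ignored (set empty)
end set {} — state 1 not in

Answer: REJECT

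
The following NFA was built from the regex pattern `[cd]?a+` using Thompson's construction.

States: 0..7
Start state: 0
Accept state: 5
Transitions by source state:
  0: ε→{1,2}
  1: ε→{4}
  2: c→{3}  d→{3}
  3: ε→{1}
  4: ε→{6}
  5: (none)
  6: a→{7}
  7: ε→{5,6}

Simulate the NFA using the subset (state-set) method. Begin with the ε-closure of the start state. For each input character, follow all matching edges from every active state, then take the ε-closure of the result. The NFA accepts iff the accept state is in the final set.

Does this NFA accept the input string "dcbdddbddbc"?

Answer: REJECT

Trace:
start: ε-closure({0}) = {0,1,2,4,6}
'd' @ 1: {1,3,4,6}
'c' @ 2: {}  — no active states
rest 'bdddbddbc' ignored (set empty)
after full input: {}  (accept=5 not in)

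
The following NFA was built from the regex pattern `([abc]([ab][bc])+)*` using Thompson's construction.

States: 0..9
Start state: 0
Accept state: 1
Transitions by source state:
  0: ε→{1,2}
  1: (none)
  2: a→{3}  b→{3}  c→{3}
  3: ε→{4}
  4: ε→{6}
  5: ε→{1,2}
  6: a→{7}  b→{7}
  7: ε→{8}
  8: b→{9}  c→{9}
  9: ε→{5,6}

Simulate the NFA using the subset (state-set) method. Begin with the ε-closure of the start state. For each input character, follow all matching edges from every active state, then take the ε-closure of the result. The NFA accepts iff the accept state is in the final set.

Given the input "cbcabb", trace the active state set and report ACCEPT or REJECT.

start: ε-closure({0}) = {0,1,2}
'c' @ 1: {3,4,6}
'b' @ 2: {7,8}
'c' @ 3: {1,2,5,6,9}  ✓accept
'a' @ 4: {3,4,6,7,8}
'b' @ 5: {1,2,5,6,7,8,9}  ✓accept
'b' @ 6: {1,2,3,4,5,6,7,8,9}  ✓accept
after full input: {1,2,3,4,5,6,7,8,9}  (accept=1 in)

Answer: ACCEPT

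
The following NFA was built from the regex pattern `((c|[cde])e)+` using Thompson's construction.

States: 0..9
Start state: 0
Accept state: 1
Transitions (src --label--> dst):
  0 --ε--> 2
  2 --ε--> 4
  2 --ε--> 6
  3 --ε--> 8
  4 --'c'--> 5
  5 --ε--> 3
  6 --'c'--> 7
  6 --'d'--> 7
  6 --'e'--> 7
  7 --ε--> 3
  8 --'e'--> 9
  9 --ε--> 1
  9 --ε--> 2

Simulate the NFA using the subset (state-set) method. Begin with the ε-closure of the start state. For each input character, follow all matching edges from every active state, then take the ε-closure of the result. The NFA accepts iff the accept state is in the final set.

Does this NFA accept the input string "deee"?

Answer: ACCEPT

Trace:
initial (ε-close {0}): {0,2,4,6}
'd' @ 1: {3,7,8}
'e' @ 2: {1,2,4,6,9}  [accepting]
'e' @ 3: {3,7,8}
'e' @ 4: {1,2,4,6,9}  [accepting]
after full input: {1,2,4,6,9}  (accept=1 in)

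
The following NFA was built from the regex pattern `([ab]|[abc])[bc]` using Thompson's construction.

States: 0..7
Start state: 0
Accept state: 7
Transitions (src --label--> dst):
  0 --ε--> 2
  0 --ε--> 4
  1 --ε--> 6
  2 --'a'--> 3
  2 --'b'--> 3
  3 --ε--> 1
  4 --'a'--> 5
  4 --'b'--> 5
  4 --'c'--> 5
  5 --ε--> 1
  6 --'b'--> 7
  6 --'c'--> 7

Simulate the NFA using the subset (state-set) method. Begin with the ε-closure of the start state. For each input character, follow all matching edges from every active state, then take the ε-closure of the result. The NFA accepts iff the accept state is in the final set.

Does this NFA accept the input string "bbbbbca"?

Answer: REJECT

Steps:
S₀ = ε-closure({0}) = {0,2,4}
'b' @ 1: {1,3,5,6}
'b' @ 2: {7}  ✓accept
'b' @ 3: {}  — state set empty
rest 'bbca' ignored (set empty)
end set {} — state 7 not in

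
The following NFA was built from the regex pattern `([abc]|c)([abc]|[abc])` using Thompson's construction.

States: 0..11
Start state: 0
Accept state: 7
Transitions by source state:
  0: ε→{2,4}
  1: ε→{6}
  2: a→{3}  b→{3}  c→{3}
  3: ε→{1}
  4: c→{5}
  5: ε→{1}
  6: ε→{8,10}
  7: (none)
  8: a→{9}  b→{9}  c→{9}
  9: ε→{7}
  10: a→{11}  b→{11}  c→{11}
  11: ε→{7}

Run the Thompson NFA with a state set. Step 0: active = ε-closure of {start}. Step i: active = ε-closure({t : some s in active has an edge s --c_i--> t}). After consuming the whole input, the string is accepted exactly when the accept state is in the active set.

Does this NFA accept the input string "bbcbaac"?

Answer: REJECT

Trace:
S₀ = ε-closure({0}) = {0,2,4}
'b' @ 1: {1,3,6,8,10}
'b' @ 2: {7,9,11}  ✓accept
'c' @ 3: {}  — dead — no transitions
rest 'baac' ignored (set empty)
final: {}; accept 7 not in set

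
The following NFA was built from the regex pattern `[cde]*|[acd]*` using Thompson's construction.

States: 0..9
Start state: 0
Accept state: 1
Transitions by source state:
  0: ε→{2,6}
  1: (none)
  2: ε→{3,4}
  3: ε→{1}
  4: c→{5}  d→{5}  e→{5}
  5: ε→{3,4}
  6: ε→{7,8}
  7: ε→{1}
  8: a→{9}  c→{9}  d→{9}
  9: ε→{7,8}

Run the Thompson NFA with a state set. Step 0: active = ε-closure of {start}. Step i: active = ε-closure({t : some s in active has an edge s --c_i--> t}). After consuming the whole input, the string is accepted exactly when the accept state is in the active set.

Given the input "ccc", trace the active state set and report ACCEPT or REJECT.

Answer: ACCEPT

Derivation:
start: ε-closure({0}) = {0,1,2,3,4,6,7,8}
'c' @ 1: {1,3,4,5,7,8,9}  (accept∈set)
'c' @ 2: {1,3,4,5,7,8,9}  (accept∈set)
'c' @ 3: {1,3,4,5,7,8,9}  (accept∈set)
after full input: {1,3,4,5,7,8,9}  (accept=1 in)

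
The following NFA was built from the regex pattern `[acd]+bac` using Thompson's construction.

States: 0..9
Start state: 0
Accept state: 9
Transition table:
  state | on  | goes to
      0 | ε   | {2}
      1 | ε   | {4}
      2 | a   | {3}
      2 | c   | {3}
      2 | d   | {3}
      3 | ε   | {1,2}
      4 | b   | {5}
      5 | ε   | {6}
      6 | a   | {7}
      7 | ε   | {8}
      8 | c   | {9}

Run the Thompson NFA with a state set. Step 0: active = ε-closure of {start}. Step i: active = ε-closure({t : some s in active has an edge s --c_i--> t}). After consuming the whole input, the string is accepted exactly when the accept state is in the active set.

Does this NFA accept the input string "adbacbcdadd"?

start: ε-closure({0}) = {0,2}
'a' @ 1: {1,2,3,4}
'd' @ 2: {1,2,3,4}
'b' @ 3: {5,6}
'a' @ 4: {7,8}
'c' @ 5: {9}  [accepting]
'b' @ 6: {}  — dead — no transitions
rest 'cdadd' ignored (set empty)
end set {} — state 9 not in

Answer: REJECT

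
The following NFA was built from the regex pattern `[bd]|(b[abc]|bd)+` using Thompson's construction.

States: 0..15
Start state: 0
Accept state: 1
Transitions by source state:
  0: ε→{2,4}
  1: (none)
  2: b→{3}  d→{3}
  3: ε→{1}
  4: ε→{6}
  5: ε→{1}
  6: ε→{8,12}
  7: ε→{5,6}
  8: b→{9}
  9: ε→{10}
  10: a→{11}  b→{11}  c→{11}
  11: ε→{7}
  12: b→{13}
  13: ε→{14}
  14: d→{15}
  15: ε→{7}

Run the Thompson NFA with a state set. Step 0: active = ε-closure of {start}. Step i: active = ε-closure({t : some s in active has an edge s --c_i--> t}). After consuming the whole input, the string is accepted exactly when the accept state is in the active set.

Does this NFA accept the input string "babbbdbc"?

S₀ = ε-closure({0}) = {0,2,4,6,8,12}
'b' @ 1: {1,3,9,10,13,14}  ✓accept
'a' @ 2: {1,5,6,7,8,11,12}  ✓accept
'b' @ 3: {9,10,13,14}
'b' @ 4: {1,5,6,7,8,11,12}  ✓accept
'b' @ 5: {9,10,13,14}
'd' @ 6: {1,5,6,7,8,12,15}  ✓accept
'b' @ 7: {9,10,13,14}
'c' @ 8: {1,5,6,7,8,11,12}  ✓accept
after full input: {1,5,6,7,8,11,12}  (accept=1 in)

Answer: ACCEPT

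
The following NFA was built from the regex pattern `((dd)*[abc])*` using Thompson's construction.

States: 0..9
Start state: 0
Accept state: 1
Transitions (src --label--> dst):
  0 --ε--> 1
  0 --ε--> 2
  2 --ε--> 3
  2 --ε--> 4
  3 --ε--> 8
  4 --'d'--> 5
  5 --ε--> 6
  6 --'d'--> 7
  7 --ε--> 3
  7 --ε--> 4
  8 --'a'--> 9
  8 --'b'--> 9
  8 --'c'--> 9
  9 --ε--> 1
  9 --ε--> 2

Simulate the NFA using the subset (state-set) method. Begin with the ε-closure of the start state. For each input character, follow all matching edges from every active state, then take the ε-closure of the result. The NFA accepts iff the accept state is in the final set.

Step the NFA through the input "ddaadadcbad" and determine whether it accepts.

Answer: REJECT

Derivation:
initial (ε-close {0}): {0,1,2,3,4,8}
'd' @ 1: {5,6}
'd' @ 2: {3,4,7,8}
'a' @ 3: {1,2,3,4,8,9}  (accept∈set)
'a' @ 4: {1,2,3,4,8,9}  (accept∈set)
'd' @ 5: {5,6}
'a' @ 6: {}  — dead — no transitions
rest 'dcbad' ignored (set empty)
final: {}; accept 1 not in set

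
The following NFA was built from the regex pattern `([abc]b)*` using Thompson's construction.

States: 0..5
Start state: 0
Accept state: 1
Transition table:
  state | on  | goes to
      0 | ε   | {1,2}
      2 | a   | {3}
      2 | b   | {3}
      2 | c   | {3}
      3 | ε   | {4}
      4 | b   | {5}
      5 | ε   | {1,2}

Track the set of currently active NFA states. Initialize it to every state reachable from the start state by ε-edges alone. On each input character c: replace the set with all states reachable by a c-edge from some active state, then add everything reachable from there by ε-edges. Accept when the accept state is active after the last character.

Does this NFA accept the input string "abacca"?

initial (ε-close {0}): {0,1,2}
'a' @ 1: {3,4}
'b' @ 2: {1,2,5}  (accept∈set)
'a' @ 3: {3,4}
'c' @ 4: {}  — dead — no transitions
rest 'ca' ignored (set empty)
end set {} — state 1 not in

Answer: REJECT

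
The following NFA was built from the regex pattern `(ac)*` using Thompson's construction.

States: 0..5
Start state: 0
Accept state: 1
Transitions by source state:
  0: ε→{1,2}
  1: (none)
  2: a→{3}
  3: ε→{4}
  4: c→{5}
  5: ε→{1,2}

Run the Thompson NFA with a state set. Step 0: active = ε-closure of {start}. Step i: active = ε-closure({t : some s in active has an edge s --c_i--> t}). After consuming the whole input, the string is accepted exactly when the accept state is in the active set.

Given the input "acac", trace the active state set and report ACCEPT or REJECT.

start: ε-closure({0}) = {0,1,2}
'a' @ 1: {3,4}
'c' @ 2: {1,2,5}  ✓accept
'a' @ 3: {3,4}
'c' @ 4: {1,2,5}  ✓accept
final: {1,2,5}; accept 1 in set

Answer: ACCEPT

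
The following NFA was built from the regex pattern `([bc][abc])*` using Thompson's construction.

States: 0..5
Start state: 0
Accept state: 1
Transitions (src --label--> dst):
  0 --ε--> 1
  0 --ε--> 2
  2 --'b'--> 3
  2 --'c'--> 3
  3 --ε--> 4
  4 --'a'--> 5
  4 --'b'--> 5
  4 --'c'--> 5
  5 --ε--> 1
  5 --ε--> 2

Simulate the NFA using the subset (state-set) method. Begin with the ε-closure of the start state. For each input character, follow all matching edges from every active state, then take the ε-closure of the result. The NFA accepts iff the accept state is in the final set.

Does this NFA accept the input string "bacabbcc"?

initial (ε-close {0}): {0,1,2}
'b' @ 1: {3,4}
'a' @ 2: {1,2,5}  [accepting]
'c' @ 3: {3,4}
'a' @ 4: {1,2,5}  [accepting]
'b' @ 5: {3,4}
'b' @ 6: {1,2,5}  [accepting]
'c' @ 7: {3,4}
'c' @ 8: {1,2,5}  [accepting]
final: {1,2,5}; accept 1 in set

Answer: ACCEPT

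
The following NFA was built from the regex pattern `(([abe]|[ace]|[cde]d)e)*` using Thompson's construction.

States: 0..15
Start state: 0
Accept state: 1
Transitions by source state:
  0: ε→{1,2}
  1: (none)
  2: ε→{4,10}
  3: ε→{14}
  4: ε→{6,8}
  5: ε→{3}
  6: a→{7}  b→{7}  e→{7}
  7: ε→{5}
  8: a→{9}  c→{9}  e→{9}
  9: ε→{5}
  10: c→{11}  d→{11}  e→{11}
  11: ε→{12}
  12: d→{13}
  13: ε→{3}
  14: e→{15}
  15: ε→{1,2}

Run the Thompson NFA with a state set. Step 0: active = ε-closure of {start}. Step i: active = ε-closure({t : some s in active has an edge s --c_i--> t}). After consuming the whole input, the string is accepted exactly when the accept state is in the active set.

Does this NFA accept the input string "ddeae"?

S₀ = ε-closure({0}) = {0,1,2,4,6,8,10}
'd' @ 1: {11,12}
'd' @ 2: {3,13,14}
'e' @ 3: {1,2,4,6,8,10,15}  ✓accept
'a' @ 4: {3,5,7,9,14}
'e' @ 5: {1,2,4,6,8,10,15}  ✓accept
after full input: {1,2,4,6,8,10,15}  (accept=1 in)

Answer: ACCEPT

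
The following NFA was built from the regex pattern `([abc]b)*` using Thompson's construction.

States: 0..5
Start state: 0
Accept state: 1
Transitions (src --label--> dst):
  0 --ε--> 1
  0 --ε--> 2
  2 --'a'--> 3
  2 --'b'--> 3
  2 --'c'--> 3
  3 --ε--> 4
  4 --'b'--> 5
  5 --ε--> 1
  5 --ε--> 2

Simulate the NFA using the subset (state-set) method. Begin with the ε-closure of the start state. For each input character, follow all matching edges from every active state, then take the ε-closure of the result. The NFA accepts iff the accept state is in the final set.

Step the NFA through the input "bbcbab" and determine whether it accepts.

Answer: ACCEPT

Trace:
initial (ε-close {0}): {0,1,2}
'b' @ 1: {3,4}
'b' @ 2: {1,2,5}  [accepting]
'c' @ 3: {3,4}
'b' @ 4: {1,2,5}  [accepting]
'a' @ 5: {3,4}
'b' @ 6: {1,2,5}  [accepting]
final: {1,2,5}; accept 1 in set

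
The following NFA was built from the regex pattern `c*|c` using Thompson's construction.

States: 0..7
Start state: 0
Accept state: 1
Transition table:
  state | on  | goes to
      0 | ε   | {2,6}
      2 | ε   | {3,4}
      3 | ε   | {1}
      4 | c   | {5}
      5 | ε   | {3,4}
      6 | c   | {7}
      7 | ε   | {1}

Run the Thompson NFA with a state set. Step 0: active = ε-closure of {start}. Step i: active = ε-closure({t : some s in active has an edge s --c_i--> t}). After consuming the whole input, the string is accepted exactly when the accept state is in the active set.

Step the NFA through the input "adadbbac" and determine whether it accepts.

start: ε-closure({0}) = {0,1,2,3,4,6}
'a' @ 1: {}  — no active states
rest 'dadbbac' ignored (set empty)
end set {} — state 1 not in

Answer: REJECT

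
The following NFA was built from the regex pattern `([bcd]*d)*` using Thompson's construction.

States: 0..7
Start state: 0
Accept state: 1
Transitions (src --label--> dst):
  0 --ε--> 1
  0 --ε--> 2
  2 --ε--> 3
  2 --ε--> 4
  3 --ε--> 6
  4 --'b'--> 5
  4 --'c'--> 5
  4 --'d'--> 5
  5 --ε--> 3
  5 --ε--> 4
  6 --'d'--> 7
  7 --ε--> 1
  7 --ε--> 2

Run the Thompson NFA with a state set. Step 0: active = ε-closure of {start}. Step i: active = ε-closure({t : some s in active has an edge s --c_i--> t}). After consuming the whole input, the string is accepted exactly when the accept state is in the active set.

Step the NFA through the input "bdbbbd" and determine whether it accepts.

Answer: ACCEPT

Trace:
initial (ε-close {0}): {0,1,2,3,4,6}
'b' @ 1: {3,4,5,6}
'd' @ 2: {1,2,3,4,5,6,7}  (accept∈set)
'b' @ 3: {3,4,5,6}
'b' @ 4: {3,4,5,6}
'b' @ 5: {3,4,5,6}
'd' @ 6: {1,2,3,4,5,6,7}  (accept∈set)
end set {1,2,3,4,5,6,7} — state 1 in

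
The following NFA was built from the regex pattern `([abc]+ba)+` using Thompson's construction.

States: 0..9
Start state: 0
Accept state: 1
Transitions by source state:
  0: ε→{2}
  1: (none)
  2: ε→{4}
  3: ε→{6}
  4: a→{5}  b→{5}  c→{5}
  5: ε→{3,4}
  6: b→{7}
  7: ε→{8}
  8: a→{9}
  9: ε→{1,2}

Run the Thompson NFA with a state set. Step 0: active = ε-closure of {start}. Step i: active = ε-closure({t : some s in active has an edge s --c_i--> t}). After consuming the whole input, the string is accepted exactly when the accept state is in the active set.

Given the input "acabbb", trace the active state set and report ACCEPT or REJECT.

start: ε-closure({0}) = {0,2,4}
'a' @ 1: {3,4,5,6}
'c' @ 2: {3,4,5,6}
'a' @ 3: {3,4,5,6}
'b' @ 4: {3,4,5,6,7,8}
'b' @ 5: {3,4,5,6,7,8}
'b' @ 6: {3,4,5,6,7,8}
end set {3,4,5,6,7,8} — state 1 not in

Answer: REJECT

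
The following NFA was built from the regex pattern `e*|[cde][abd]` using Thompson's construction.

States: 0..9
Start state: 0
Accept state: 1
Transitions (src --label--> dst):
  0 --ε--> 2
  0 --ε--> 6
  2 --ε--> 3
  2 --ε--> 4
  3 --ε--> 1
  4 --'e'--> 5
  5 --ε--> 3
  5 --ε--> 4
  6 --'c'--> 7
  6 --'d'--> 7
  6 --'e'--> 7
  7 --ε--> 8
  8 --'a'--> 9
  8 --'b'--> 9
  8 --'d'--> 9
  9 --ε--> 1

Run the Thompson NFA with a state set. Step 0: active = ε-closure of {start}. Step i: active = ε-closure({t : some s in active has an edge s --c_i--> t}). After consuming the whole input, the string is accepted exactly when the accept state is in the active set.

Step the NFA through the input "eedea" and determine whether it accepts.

Answer: REJECT

Steps:
initial (ε-close {0}): {0,1,2,3,4,6}
'e' @ 1: {1,3,4,5,7,8}  (accept∈set)
'e' @ 2: {1,3,4,5}  (accept∈set)
'd' @ 3: {}  — dead — no transitions
rest 'ea' ignored (set empty)
after full input: {}  (accept=1 not in)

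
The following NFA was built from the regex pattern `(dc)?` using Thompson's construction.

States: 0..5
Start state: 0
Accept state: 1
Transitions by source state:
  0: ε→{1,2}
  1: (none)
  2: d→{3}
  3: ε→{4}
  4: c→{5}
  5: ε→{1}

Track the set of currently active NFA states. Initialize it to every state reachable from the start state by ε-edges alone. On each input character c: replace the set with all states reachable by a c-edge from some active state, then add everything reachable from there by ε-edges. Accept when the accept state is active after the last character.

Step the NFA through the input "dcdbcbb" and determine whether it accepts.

Answer: REJECT

Steps:
start: ε-closure({0}) = {0,1,2}
'd' @ 1: {3,4}
'c' @ 2: {1,5}  (accept∈set)
'd' @ 3: {}  — state set empty
rest 'bcbb' ignored (set empty)
end set {} — state 1 not in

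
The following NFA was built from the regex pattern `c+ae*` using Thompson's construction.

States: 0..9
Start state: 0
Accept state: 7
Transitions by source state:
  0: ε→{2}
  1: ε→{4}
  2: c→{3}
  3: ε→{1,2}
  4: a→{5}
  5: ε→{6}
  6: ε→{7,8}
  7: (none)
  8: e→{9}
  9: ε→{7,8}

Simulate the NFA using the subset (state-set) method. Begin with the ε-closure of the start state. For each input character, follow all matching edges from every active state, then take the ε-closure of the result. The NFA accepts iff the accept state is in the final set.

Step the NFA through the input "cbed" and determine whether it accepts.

start: ε-closure({0}) = {0,2}
'c' @ 1: {1,2,3,4}
'b' @ 2: {}  — state set empty
rest 'ed' ignored (set empty)
final: {}; accept 7 not in set

Answer: REJECT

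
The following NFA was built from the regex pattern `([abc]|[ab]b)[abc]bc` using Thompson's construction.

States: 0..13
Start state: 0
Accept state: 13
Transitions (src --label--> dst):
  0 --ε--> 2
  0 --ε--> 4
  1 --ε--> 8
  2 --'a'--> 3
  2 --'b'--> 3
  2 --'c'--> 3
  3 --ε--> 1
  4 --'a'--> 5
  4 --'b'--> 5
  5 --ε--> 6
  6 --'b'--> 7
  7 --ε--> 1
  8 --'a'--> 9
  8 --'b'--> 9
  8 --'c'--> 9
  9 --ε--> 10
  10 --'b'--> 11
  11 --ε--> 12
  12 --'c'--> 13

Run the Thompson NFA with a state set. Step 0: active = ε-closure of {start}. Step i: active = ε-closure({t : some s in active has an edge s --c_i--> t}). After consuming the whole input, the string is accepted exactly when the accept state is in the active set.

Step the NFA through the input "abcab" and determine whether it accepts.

initial (ε-close {0}): {0,2,4}
'a' @ 1: {1,3,5,6,8}
'b' @ 2: {1,7,8,9,10}
'c' @ 3: {9,10}
'a' @ 4: {}  — dead — no transitions
rest 'b' ignored (set empty)
final: {}; accept 13 not in set

Answer: REJECT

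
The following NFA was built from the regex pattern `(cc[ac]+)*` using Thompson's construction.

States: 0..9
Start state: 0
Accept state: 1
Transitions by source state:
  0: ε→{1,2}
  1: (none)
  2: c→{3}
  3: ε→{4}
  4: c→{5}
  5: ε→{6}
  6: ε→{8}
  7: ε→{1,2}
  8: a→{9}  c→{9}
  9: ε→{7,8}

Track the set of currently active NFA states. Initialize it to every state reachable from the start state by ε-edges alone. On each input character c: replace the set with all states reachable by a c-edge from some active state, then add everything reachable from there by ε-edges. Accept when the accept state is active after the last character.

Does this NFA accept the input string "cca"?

Answer: ACCEPT

Steps:
initial (ε-close {0}): {0,1,2}
'c' @ 1: {3,4}
'c' @ 2: {5,6,8}
'a' @ 3: {1,2,7,8,9}  [accepting]
after full input: {1,2,7,8,9}  (accept=1 in)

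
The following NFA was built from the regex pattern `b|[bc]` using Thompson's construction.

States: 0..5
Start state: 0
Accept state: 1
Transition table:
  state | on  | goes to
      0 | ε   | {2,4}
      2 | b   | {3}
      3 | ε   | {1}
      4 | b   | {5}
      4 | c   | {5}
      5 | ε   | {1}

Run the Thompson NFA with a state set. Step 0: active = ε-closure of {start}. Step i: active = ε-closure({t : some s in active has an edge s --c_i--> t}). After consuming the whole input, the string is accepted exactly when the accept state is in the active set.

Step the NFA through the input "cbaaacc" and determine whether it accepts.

Answer: REJECT

Trace:
start: ε-closure({0}) = {0,2,4}
'c' @ 1: {1,5}  ✓accept
'b' @ 2: {}  — no active states
rest 'aaacc' ignored (set empty)
end set {} — state 1 not in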